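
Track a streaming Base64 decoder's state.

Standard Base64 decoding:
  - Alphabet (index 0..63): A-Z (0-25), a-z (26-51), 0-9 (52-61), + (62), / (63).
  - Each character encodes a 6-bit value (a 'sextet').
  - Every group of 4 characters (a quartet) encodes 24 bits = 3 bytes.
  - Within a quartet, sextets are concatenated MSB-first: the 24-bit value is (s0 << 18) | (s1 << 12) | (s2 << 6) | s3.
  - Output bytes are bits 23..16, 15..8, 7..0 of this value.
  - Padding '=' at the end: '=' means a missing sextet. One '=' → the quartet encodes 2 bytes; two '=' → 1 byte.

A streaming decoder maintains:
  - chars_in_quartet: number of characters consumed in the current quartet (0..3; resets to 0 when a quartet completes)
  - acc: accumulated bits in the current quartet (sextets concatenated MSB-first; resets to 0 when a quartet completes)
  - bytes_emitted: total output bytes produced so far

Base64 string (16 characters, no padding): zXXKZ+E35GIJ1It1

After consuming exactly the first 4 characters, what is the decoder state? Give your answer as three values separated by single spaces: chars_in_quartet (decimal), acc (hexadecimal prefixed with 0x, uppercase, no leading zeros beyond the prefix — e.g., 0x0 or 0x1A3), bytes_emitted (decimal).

Answer: 0 0x0 3

Derivation:
After char 0 ('z'=51): chars_in_quartet=1 acc=0x33 bytes_emitted=0
After char 1 ('X'=23): chars_in_quartet=2 acc=0xCD7 bytes_emitted=0
After char 2 ('X'=23): chars_in_quartet=3 acc=0x335D7 bytes_emitted=0
After char 3 ('K'=10): chars_in_quartet=4 acc=0xCD75CA -> emit CD 75 CA, reset; bytes_emitted=3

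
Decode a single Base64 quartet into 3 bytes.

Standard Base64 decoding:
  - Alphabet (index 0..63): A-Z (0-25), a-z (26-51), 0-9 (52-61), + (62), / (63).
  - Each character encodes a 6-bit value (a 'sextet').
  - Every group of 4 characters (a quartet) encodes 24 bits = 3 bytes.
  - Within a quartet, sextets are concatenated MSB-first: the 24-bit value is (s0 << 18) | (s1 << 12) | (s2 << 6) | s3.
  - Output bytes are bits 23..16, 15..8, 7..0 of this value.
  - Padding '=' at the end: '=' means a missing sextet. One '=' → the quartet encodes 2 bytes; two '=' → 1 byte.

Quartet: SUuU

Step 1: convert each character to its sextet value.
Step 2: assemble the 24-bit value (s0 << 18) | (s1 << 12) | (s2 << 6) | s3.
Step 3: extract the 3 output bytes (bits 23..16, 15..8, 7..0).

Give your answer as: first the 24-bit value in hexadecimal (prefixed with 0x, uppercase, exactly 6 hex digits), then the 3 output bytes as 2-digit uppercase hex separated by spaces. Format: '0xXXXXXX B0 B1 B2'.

Answer: 0x494B94 49 4B 94

Derivation:
Sextets: S=18, U=20, u=46, U=20
24-bit: (18<<18) | (20<<12) | (46<<6) | 20
      = 0x480000 | 0x014000 | 0x000B80 | 0x000014
      = 0x494B94
Bytes: (v>>16)&0xFF=49, (v>>8)&0xFF=4B, v&0xFF=94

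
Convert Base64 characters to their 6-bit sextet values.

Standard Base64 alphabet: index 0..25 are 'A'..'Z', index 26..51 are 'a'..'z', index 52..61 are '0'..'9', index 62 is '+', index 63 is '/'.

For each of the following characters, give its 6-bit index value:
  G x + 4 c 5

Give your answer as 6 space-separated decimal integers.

Answer: 6 49 62 56 28 57

Derivation:
'G': A..Z range, ord('G') − ord('A') = 6
'x': a..z range, 26 + ord('x') − ord('a') = 49
'+': index 62
'4': 0..9 range, 52 + ord('4') − ord('0') = 56
'c': a..z range, 26 + ord('c') − ord('a') = 28
'5': 0..9 range, 52 + ord('5') − ord('0') = 57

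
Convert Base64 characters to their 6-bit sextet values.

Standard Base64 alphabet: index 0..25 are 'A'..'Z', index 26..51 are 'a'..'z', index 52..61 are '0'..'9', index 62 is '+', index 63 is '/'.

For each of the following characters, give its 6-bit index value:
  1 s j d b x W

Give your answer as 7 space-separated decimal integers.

Answer: 53 44 35 29 27 49 22

Derivation:
'1': 0..9 range, 52 + ord('1') − ord('0') = 53
's': a..z range, 26 + ord('s') − ord('a') = 44
'j': a..z range, 26 + ord('j') − ord('a') = 35
'd': a..z range, 26 + ord('d') − ord('a') = 29
'b': a..z range, 26 + ord('b') − ord('a') = 27
'x': a..z range, 26 + ord('x') − ord('a') = 49
'W': A..Z range, ord('W') − ord('A') = 22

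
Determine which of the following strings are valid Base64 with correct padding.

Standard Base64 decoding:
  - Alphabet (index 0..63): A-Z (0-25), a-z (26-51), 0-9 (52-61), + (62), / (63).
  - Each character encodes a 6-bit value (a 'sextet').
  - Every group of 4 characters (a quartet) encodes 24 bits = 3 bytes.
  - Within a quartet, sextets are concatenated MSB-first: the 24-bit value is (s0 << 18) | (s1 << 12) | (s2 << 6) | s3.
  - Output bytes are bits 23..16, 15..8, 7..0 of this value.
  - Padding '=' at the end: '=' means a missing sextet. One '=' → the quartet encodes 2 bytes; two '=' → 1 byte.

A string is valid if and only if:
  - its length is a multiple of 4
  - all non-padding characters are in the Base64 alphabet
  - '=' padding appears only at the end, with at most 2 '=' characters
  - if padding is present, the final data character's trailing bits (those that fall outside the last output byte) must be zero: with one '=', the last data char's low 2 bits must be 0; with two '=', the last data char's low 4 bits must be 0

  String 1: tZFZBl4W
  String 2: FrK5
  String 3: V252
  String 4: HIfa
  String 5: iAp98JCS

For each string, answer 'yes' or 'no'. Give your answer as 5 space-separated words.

String 1: 'tZFZBl4W' → valid
String 2: 'FrK5' → valid
String 3: 'V252' → valid
String 4: 'HIfa' → valid
String 5: 'iAp98JCS' → valid

Answer: yes yes yes yes yes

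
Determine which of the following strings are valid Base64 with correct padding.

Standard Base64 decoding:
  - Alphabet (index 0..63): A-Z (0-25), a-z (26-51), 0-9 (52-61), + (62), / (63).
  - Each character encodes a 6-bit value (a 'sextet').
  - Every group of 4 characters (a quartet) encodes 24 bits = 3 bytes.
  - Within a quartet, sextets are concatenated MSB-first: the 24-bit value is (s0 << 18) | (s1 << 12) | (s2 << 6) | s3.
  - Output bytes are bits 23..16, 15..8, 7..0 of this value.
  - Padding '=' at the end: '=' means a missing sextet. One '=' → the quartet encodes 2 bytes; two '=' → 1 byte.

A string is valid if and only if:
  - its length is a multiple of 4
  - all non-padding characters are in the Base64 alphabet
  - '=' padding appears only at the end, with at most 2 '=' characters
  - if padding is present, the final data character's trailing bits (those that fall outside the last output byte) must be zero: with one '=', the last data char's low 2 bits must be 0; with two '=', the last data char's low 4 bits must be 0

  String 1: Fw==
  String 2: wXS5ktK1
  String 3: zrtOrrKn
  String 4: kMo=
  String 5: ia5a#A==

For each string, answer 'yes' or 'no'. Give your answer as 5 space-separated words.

Answer: yes yes yes yes no

Derivation:
String 1: 'Fw==' → valid
String 2: 'wXS5ktK1' → valid
String 3: 'zrtOrrKn' → valid
String 4: 'kMo=' → valid
String 5: 'ia5a#A==' → invalid (bad char(s): ['#'])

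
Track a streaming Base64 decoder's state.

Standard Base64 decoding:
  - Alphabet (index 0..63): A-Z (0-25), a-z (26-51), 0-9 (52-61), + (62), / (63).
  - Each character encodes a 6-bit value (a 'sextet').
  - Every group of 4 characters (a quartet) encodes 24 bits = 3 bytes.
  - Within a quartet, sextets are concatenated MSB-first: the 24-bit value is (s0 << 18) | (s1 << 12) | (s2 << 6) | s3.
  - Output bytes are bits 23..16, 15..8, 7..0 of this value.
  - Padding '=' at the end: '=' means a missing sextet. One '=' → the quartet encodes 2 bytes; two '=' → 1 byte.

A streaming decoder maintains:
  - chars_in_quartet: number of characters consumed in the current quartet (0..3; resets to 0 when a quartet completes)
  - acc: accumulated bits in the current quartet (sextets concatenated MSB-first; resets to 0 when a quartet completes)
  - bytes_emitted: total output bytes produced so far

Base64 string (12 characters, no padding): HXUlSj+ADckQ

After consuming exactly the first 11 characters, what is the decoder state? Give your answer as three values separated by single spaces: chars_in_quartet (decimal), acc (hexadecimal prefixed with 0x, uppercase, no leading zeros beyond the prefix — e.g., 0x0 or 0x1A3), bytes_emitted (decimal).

After char 0 ('H'=7): chars_in_quartet=1 acc=0x7 bytes_emitted=0
After char 1 ('X'=23): chars_in_quartet=2 acc=0x1D7 bytes_emitted=0
After char 2 ('U'=20): chars_in_quartet=3 acc=0x75D4 bytes_emitted=0
After char 3 ('l'=37): chars_in_quartet=4 acc=0x1D7525 -> emit 1D 75 25, reset; bytes_emitted=3
After char 4 ('S'=18): chars_in_quartet=1 acc=0x12 bytes_emitted=3
After char 5 ('j'=35): chars_in_quartet=2 acc=0x4A3 bytes_emitted=3
After char 6 ('+'=62): chars_in_quartet=3 acc=0x128FE bytes_emitted=3
After char 7 ('A'=0): chars_in_quartet=4 acc=0x4A3F80 -> emit 4A 3F 80, reset; bytes_emitted=6
After char 8 ('D'=3): chars_in_quartet=1 acc=0x3 bytes_emitted=6
After char 9 ('c'=28): chars_in_quartet=2 acc=0xDC bytes_emitted=6
After char 10 ('k'=36): chars_in_quartet=3 acc=0x3724 bytes_emitted=6

Answer: 3 0x3724 6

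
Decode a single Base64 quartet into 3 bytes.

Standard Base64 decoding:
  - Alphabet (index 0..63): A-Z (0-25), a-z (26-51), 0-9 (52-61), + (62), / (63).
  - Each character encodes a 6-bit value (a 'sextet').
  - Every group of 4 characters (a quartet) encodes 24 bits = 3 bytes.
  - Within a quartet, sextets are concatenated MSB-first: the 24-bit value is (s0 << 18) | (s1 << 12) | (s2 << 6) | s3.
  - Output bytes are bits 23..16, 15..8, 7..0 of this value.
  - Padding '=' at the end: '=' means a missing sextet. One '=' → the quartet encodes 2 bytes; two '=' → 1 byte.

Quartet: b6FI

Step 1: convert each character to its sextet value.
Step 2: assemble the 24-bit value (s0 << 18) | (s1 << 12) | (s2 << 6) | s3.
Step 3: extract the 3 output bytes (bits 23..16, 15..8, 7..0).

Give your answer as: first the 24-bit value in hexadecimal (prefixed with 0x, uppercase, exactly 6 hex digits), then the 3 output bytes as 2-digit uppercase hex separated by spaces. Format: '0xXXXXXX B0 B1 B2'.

Sextets: b=27, 6=58, F=5, I=8
24-bit: (27<<18) | (58<<12) | (5<<6) | 8
      = 0x6C0000 | 0x03A000 | 0x000140 | 0x000008
      = 0x6FA148
Bytes: (v>>16)&0xFF=6F, (v>>8)&0xFF=A1, v&0xFF=48

Answer: 0x6FA148 6F A1 48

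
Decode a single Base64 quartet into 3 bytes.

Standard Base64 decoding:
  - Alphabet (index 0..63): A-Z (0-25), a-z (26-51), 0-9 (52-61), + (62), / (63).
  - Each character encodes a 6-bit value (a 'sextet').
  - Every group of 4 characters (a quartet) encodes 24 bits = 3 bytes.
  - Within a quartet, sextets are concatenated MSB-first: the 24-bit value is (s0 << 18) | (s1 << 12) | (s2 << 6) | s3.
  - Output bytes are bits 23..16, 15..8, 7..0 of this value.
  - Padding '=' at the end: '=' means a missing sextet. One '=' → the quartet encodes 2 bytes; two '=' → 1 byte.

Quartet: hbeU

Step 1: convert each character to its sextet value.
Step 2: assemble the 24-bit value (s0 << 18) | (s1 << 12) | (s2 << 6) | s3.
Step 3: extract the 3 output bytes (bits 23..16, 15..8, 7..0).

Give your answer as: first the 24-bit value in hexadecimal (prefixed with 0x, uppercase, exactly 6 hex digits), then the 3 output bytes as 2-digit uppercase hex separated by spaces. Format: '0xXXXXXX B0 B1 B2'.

Answer: 0x85B794 85 B7 94

Derivation:
Sextets: h=33, b=27, e=30, U=20
24-bit: (33<<18) | (27<<12) | (30<<6) | 20
      = 0x840000 | 0x01B000 | 0x000780 | 0x000014
      = 0x85B794
Bytes: (v>>16)&0xFF=85, (v>>8)&0xFF=B7, v&0xFF=94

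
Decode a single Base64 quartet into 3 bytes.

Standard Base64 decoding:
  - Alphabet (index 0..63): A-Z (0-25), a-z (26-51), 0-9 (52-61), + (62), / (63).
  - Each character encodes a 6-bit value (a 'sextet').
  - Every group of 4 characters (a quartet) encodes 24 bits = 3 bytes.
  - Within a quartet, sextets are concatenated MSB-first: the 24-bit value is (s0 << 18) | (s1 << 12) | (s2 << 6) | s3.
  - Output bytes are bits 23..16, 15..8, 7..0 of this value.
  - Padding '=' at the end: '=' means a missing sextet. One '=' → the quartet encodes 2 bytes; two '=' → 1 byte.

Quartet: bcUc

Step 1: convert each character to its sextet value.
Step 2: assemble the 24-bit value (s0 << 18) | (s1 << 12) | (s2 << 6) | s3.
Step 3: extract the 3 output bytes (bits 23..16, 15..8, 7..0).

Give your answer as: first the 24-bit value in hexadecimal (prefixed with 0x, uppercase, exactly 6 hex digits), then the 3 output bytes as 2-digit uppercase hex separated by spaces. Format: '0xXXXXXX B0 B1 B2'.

Answer: 0x6DC51C 6D C5 1C

Derivation:
Sextets: b=27, c=28, U=20, c=28
24-bit: (27<<18) | (28<<12) | (20<<6) | 28
      = 0x6C0000 | 0x01C000 | 0x000500 | 0x00001C
      = 0x6DC51C
Bytes: (v>>16)&0xFF=6D, (v>>8)&0xFF=C5, v&0xFF=1C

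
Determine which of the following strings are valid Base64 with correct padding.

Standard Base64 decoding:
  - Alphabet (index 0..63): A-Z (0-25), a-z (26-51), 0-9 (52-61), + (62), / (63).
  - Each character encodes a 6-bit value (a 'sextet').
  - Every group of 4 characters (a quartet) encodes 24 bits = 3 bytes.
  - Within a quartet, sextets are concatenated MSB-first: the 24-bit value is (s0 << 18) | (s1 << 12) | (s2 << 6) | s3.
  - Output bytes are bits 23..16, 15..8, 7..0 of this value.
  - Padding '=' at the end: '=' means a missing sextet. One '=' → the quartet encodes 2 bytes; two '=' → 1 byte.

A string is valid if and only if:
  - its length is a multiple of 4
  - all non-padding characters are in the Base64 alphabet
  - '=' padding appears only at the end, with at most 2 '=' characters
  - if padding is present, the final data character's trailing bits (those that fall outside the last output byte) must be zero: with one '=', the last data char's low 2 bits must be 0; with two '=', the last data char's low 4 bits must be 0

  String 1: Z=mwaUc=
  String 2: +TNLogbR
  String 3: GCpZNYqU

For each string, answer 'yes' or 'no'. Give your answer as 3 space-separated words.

Answer: no yes yes

Derivation:
String 1: 'Z=mwaUc=' → invalid (bad char(s): ['=']; '=' in middle)
String 2: '+TNLogbR' → valid
String 3: 'GCpZNYqU' → valid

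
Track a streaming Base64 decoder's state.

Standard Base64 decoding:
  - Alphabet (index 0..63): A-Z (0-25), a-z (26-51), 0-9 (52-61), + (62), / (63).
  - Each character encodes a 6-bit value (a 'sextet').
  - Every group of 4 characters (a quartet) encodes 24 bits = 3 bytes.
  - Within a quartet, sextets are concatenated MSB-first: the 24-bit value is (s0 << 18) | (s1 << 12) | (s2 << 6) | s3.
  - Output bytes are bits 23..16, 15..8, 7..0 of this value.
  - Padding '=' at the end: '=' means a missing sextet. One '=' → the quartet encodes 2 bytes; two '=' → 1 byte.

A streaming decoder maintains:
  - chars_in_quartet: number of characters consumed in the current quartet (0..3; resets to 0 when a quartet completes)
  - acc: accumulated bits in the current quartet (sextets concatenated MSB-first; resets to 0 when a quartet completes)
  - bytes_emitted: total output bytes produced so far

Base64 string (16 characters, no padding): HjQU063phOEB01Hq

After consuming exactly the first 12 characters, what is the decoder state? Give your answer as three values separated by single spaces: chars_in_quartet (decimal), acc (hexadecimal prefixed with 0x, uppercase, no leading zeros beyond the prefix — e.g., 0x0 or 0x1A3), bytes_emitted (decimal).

After char 0 ('H'=7): chars_in_quartet=1 acc=0x7 bytes_emitted=0
After char 1 ('j'=35): chars_in_quartet=2 acc=0x1E3 bytes_emitted=0
After char 2 ('Q'=16): chars_in_quartet=3 acc=0x78D0 bytes_emitted=0
After char 3 ('U'=20): chars_in_quartet=4 acc=0x1E3414 -> emit 1E 34 14, reset; bytes_emitted=3
After char 4 ('0'=52): chars_in_quartet=1 acc=0x34 bytes_emitted=3
After char 5 ('6'=58): chars_in_quartet=2 acc=0xD3A bytes_emitted=3
After char 6 ('3'=55): chars_in_quartet=3 acc=0x34EB7 bytes_emitted=3
After char 7 ('p'=41): chars_in_quartet=4 acc=0xD3ADE9 -> emit D3 AD E9, reset; bytes_emitted=6
After char 8 ('h'=33): chars_in_quartet=1 acc=0x21 bytes_emitted=6
After char 9 ('O'=14): chars_in_quartet=2 acc=0x84E bytes_emitted=6
After char 10 ('E'=4): chars_in_quartet=3 acc=0x21384 bytes_emitted=6
After char 11 ('B'=1): chars_in_quartet=4 acc=0x84E101 -> emit 84 E1 01, reset; bytes_emitted=9

Answer: 0 0x0 9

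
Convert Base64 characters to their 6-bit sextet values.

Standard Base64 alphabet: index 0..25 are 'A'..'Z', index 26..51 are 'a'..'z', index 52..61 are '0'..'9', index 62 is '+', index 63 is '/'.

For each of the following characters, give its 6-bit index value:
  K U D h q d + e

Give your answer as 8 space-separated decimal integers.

'K': A..Z range, ord('K') − ord('A') = 10
'U': A..Z range, ord('U') − ord('A') = 20
'D': A..Z range, ord('D') − ord('A') = 3
'h': a..z range, 26 + ord('h') − ord('a') = 33
'q': a..z range, 26 + ord('q') − ord('a') = 42
'd': a..z range, 26 + ord('d') − ord('a') = 29
'+': index 62
'e': a..z range, 26 + ord('e') − ord('a') = 30

Answer: 10 20 3 33 42 29 62 30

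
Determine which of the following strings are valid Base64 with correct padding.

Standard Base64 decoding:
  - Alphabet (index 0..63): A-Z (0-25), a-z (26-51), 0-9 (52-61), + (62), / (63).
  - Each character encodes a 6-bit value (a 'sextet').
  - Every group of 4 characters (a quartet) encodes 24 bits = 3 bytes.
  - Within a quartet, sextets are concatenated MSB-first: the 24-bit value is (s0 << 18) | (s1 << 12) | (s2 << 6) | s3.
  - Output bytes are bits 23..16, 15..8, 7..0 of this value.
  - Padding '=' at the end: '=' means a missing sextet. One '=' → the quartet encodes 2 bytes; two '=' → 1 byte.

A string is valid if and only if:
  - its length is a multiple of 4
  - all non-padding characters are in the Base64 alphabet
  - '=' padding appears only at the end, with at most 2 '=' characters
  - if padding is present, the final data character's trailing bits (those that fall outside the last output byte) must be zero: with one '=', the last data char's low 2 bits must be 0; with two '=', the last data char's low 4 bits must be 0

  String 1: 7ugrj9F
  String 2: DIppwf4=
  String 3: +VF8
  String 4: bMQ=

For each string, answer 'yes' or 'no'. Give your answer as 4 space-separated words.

Answer: no yes yes yes

Derivation:
String 1: '7ugrj9F' → invalid (len=7 not mult of 4)
String 2: 'DIppwf4=' → valid
String 3: '+VF8' → valid
String 4: 'bMQ=' → valid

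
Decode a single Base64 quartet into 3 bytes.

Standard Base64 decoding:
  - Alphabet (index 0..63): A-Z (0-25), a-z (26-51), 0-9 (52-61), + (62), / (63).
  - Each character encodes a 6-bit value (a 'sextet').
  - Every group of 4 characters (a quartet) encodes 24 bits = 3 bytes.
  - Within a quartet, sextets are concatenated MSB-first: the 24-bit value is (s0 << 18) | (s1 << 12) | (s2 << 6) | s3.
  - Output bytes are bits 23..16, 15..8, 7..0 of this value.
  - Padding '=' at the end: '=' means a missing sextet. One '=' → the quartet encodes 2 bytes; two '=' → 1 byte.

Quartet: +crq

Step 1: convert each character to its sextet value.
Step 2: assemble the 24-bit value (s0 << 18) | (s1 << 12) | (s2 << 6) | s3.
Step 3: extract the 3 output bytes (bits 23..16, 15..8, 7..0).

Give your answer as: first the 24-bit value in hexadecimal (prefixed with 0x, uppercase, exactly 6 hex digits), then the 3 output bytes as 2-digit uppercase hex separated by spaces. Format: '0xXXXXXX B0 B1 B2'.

Answer: 0xF9CAEA F9 CA EA

Derivation:
Sextets: +=62, c=28, r=43, q=42
24-bit: (62<<18) | (28<<12) | (43<<6) | 42
      = 0xF80000 | 0x01C000 | 0x000AC0 | 0x00002A
      = 0xF9CAEA
Bytes: (v>>16)&0xFF=F9, (v>>8)&0xFF=CA, v&0xFF=EA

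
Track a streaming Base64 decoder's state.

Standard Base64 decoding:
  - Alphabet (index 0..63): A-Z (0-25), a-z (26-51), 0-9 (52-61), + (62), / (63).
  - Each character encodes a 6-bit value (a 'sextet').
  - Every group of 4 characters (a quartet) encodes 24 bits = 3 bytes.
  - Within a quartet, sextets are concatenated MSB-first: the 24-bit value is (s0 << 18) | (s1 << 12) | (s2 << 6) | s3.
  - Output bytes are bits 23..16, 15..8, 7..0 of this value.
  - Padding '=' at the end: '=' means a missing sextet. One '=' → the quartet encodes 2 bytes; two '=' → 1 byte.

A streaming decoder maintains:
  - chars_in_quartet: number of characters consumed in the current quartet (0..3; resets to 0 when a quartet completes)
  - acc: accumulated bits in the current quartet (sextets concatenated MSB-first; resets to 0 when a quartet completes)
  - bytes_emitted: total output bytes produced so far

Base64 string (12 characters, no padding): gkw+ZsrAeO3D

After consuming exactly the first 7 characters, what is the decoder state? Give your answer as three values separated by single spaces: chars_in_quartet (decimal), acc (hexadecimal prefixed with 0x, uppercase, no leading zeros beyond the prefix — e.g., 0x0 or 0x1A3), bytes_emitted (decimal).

Answer: 3 0x19B2B 3

Derivation:
After char 0 ('g'=32): chars_in_quartet=1 acc=0x20 bytes_emitted=0
After char 1 ('k'=36): chars_in_quartet=2 acc=0x824 bytes_emitted=0
After char 2 ('w'=48): chars_in_quartet=3 acc=0x20930 bytes_emitted=0
After char 3 ('+'=62): chars_in_quartet=4 acc=0x824C3E -> emit 82 4C 3E, reset; bytes_emitted=3
After char 4 ('Z'=25): chars_in_quartet=1 acc=0x19 bytes_emitted=3
After char 5 ('s'=44): chars_in_quartet=2 acc=0x66C bytes_emitted=3
After char 6 ('r'=43): chars_in_quartet=3 acc=0x19B2B bytes_emitted=3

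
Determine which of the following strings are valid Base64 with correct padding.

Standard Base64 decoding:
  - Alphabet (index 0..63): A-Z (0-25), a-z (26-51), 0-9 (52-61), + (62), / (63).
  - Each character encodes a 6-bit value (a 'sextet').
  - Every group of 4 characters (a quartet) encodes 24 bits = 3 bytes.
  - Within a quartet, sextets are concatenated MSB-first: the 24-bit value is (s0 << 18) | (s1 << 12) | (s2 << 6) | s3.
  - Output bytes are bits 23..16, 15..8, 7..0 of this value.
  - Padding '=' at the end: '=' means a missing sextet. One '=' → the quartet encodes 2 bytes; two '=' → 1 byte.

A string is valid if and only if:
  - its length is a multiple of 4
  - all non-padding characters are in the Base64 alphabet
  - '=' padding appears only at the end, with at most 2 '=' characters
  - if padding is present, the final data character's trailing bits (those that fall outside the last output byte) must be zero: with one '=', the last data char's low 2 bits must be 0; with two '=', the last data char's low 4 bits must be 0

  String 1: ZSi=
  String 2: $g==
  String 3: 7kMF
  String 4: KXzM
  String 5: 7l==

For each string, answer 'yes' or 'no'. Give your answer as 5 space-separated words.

Answer: no no yes yes no

Derivation:
String 1: 'ZSi=' → invalid (bad trailing bits)
String 2: '$g==' → invalid (bad char(s): ['$'])
String 3: '7kMF' → valid
String 4: 'KXzM' → valid
String 5: '7l==' → invalid (bad trailing bits)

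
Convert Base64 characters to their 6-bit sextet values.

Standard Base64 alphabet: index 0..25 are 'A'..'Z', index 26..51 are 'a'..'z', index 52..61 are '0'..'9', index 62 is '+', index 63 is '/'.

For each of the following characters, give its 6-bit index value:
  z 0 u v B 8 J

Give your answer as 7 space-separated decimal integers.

'z': a..z range, 26 + ord('z') − ord('a') = 51
'0': 0..9 range, 52 + ord('0') − ord('0') = 52
'u': a..z range, 26 + ord('u') − ord('a') = 46
'v': a..z range, 26 + ord('v') − ord('a') = 47
'B': A..Z range, ord('B') − ord('A') = 1
'8': 0..9 range, 52 + ord('8') − ord('0') = 60
'J': A..Z range, ord('J') − ord('A') = 9

Answer: 51 52 46 47 1 60 9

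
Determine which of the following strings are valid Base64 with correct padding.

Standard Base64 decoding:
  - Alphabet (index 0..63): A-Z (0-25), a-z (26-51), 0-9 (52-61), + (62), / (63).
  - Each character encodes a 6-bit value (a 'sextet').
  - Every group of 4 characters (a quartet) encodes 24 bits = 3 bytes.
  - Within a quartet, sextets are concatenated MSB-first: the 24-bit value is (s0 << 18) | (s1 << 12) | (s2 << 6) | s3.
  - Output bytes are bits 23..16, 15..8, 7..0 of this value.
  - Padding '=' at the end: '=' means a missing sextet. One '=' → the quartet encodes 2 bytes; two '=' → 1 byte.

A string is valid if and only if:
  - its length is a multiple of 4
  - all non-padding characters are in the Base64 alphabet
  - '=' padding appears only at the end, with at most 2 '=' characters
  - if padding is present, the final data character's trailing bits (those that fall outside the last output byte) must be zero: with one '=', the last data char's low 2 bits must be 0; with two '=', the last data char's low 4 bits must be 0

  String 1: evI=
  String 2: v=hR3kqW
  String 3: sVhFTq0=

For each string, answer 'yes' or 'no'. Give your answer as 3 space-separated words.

String 1: 'evI=' → valid
String 2: 'v=hR3kqW' → invalid (bad char(s): ['=']; '=' in middle)
String 3: 'sVhFTq0=' → valid

Answer: yes no yes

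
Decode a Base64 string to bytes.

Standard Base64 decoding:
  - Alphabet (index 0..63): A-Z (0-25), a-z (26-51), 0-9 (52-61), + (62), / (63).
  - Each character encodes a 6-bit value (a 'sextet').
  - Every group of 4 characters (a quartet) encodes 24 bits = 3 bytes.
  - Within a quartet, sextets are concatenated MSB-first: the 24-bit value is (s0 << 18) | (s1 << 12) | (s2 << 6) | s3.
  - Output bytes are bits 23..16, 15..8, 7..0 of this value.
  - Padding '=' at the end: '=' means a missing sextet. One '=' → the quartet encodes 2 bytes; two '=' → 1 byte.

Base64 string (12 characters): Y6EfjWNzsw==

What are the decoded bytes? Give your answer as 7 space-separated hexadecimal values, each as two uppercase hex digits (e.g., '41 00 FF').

After char 0 ('Y'=24): chars_in_quartet=1 acc=0x18 bytes_emitted=0
After char 1 ('6'=58): chars_in_quartet=2 acc=0x63A bytes_emitted=0
After char 2 ('E'=4): chars_in_quartet=3 acc=0x18E84 bytes_emitted=0
After char 3 ('f'=31): chars_in_quartet=4 acc=0x63A11F -> emit 63 A1 1F, reset; bytes_emitted=3
After char 4 ('j'=35): chars_in_quartet=1 acc=0x23 bytes_emitted=3
After char 5 ('W'=22): chars_in_quartet=2 acc=0x8D6 bytes_emitted=3
After char 6 ('N'=13): chars_in_quartet=3 acc=0x2358D bytes_emitted=3
After char 7 ('z'=51): chars_in_quartet=4 acc=0x8D6373 -> emit 8D 63 73, reset; bytes_emitted=6
After char 8 ('s'=44): chars_in_quartet=1 acc=0x2C bytes_emitted=6
After char 9 ('w'=48): chars_in_quartet=2 acc=0xB30 bytes_emitted=6
Padding '==': partial quartet acc=0xB30 -> emit B3; bytes_emitted=7

Answer: 63 A1 1F 8D 63 73 B3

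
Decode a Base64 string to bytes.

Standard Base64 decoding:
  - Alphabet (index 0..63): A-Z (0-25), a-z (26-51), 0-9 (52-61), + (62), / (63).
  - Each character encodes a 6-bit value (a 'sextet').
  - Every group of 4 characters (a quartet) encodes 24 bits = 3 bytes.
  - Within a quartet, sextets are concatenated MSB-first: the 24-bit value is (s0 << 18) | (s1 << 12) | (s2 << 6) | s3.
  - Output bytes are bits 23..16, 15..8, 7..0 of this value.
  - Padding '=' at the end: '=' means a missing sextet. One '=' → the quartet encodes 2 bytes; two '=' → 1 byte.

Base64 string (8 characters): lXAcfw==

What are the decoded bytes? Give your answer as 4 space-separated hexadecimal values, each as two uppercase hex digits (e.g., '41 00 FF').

After char 0 ('l'=37): chars_in_quartet=1 acc=0x25 bytes_emitted=0
After char 1 ('X'=23): chars_in_quartet=2 acc=0x957 bytes_emitted=0
After char 2 ('A'=0): chars_in_quartet=3 acc=0x255C0 bytes_emitted=0
After char 3 ('c'=28): chars_in_quartet=4 acc=0x95701C -> emit 95 70 1C, reset; bytes_emitted=3
After char 4 ('f'=31): chars_in_quartet=1 acc=0x1F bytes_emitted=3
After char 5 ('w'=48): chars_in_quartet=2 acc=0x7F0 bytes_emitted=3
Padding '==': partial quartet acc=0x7F0 -> emit 7F; bytes_emitted=4

Answer: 95 70 1C 7F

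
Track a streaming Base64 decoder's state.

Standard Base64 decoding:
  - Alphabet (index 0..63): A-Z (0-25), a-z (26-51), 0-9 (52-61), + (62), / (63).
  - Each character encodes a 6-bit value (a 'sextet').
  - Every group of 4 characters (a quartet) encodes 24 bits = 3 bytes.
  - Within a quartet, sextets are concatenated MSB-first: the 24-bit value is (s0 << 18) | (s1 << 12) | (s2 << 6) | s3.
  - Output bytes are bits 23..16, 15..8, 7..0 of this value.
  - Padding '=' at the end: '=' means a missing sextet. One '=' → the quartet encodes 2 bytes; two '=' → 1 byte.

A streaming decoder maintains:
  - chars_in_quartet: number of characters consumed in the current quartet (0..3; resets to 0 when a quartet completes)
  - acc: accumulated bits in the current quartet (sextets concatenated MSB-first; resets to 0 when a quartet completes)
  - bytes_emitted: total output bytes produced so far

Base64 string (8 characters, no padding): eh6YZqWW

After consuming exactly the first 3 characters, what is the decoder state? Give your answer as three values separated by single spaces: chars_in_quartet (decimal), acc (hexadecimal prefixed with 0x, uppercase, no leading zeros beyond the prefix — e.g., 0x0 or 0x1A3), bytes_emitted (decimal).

Answer: 3 0x1E87A 0

Derivation:
After char 0 ('e'=30): chars_in_quartet=1 acc=0x1E bytes_emitted=0
After char 1 ('h'=33): chars_in_quartet=2 acc=0x7A1 bytes_emitted=0
After char 2 ('6'=58): chars_in_quartet=3 acc=0x1E87A bytes_emitted=0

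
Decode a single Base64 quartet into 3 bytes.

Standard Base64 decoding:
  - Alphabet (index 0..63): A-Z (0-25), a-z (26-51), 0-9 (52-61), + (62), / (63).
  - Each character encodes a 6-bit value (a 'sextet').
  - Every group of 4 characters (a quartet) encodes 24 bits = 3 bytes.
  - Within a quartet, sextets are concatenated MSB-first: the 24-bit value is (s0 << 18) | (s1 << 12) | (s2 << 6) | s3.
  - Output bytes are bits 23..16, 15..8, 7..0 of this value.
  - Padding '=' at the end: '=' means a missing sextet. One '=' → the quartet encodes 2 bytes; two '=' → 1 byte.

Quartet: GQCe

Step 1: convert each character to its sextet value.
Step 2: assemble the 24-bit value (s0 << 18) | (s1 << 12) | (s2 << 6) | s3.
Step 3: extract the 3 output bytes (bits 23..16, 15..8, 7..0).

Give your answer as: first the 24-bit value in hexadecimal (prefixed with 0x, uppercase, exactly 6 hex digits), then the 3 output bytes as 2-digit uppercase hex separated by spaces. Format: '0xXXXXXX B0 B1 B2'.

Sextets: G=6, Q=16, C=2, e=30
24-bit: (6<<18) | (16<<12) | (2<<6) | 30
      = 0x180000 | 0x010000 | 0x000080 | 0x00001E
      = 0x19009E
Bytes: (v>>16)&0xFF=19, (v>>8)&0xFF=00, v&0xFF=9E

Answer: 0x19009E 19 00 9E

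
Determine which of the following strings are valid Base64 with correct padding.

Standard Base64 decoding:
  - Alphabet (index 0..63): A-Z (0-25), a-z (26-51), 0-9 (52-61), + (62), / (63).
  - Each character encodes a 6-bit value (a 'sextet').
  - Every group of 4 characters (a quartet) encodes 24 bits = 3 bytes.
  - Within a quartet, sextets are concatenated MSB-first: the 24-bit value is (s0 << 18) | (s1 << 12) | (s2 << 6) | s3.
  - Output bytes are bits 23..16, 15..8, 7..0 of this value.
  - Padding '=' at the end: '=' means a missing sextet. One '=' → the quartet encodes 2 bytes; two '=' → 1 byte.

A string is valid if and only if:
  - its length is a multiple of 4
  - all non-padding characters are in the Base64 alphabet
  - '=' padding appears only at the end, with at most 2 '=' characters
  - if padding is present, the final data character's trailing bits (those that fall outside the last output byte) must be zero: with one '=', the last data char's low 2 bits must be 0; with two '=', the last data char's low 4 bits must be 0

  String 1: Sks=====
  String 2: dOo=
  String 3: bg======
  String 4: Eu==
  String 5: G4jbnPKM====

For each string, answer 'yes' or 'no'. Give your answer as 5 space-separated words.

String 1: 'Sks=====' → invalid (5 pad chars (max 2))
String 2: 'dOo=' → valid
String 3: 'bg======' → invalid (6 pad chars (max 2))
String 4: 'Eu==' → invalid (bad trailing bits)
String 5: 'G4jbnPKM====' → invalid (4 pad chars (max 2))

Answer: no yes no no no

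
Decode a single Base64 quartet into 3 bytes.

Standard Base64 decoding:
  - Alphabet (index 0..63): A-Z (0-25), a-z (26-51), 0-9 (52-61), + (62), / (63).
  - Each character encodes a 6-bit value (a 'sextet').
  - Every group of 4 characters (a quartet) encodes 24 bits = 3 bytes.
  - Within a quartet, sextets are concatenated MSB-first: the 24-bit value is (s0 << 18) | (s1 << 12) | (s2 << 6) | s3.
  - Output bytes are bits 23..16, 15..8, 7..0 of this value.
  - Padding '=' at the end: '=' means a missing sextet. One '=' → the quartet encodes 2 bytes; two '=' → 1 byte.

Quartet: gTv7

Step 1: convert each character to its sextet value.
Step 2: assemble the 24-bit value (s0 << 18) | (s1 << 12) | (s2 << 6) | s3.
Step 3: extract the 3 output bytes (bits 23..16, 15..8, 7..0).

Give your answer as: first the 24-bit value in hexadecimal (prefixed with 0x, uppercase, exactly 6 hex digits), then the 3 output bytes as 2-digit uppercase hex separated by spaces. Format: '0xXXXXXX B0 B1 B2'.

Sextets: g=32, T=19, v=47, 7=59
24-bit: (32<<18) | (19<<12) | (47<<6) | 59
      = 0x800000 | 0x013000 | 0x000BC0 | 0x00003B
      = 0x813BFB
Bytes: (v>>16)&0xFF=81, (v>>8)&0xFF=3B, v&0xFF=FB

Answer: 0x813BFB 81 3B FB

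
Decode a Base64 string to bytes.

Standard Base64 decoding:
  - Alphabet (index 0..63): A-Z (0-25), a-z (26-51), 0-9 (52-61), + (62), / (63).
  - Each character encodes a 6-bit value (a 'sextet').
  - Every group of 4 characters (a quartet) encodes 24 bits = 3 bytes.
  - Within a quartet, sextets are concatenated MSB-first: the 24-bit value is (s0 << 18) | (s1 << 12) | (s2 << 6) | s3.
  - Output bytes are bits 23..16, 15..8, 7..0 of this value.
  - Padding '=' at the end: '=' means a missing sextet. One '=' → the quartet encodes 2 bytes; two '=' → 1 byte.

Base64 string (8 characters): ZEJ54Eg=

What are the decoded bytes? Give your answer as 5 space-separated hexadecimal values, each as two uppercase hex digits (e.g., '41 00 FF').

After char 0 ('Z'=25): chars_in_quartet=1 acc=0x19 bytes_emitted=0
After char 1 ('E'=4): chars_in_quartet=2 acc=0x644 bytes_emitted=0
After char 2 ('J'=9): chars_in_quartet=3 acc=0x19109 bytes_emitted=0
After char 3 ('5'=57): chars_in_quartet=4 acc=0x644279 -> emit 64 42 79, reset; bytes_emitted=3
After char 4 ('4'=56): chars_in_quartet=1 acc=0x38 bytes_emitted=3
After char 5 ('E'=4): chars_in_quartet=2 acc=0xE04 bytes_emitted=3
After char 6 ('g'=32): chars_in_quartet=3 acc=0x38120 bytes_emitted=3
Padding '=': partial quartet acc=0x38120 -> emit E0 48; bytes_emitted=5

Answer: 64 42 79 E0 48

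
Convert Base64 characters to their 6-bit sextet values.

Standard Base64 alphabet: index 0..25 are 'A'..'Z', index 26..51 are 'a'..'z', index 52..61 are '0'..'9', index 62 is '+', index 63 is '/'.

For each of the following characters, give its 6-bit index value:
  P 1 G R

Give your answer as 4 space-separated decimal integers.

'P': A..Z range, ord('P') − ord('A') = 15
'1': 0..9 range, 52 + ord('1') − ord('0') = 53
'G': A..Z range, ord('G') − ord('A') = 6
'R': A..Z range, ord('R') − ord('A') = 17

Answer: 15 53 6 17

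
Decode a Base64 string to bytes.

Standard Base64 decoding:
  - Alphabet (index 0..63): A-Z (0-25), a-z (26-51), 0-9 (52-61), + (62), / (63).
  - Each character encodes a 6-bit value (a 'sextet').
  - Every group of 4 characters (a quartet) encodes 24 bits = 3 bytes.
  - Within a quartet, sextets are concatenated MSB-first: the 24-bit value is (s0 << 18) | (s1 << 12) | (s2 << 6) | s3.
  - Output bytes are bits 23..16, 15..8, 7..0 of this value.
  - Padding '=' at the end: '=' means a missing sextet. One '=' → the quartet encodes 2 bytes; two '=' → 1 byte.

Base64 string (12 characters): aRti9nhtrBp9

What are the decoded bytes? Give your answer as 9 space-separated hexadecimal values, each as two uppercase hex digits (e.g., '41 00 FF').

Answer: 69 1B 62 F6 78 6D AC 1A 7D

Derivation:
After char 0 ('a'=26): chars_in_quartet=1 acc=0x1A bytes_emitted=0
After char 1 ('R'=17): chars_in_quartet=2 acc=0x691 bytes_emitted=0
After char 2 ('t'=45): chars_in_quartet=3 acc=0x1A46D bytes_emitted=0
After char 3 ('i'=34): chars_in_quartet=4 acc=0x691B62 -> emit 69 1B 62, reset; bytes_emitted=3
After char 4 ('9'=61): chars_in_quartet=1 acc=0x3D bytes_emitted=3
After char 5 ('n'=39): chars_in_quartet=2 acc=0xF67 bytes_emitted=3
After char 6 ('h'=33): chars_in_quartet=3 acc=0x3D9E1 bytes_emitted=3
After char 7 ('t'=45): chars_in_quartet=4 acc=0xF6786D -> emit F6 78 6D, reset; bytes_emitted=6
After char 8 ('r'=43): chars_in_quartet=1 acc=0x2B bytes_emitted=6
After char 9 ('B'=1): chars_in_quartet=2 acc=0xAC1 bytes_emitted=6
After char 10 ('p'=41): chars_in_quartet=3 acc=0x2B069 bytes_emitted=6
After char 11 ('9'=61): chars_in_quartet=4 acc=0xAC1A7D -> emit AC 1A 7D, reset; bytes_emitted=9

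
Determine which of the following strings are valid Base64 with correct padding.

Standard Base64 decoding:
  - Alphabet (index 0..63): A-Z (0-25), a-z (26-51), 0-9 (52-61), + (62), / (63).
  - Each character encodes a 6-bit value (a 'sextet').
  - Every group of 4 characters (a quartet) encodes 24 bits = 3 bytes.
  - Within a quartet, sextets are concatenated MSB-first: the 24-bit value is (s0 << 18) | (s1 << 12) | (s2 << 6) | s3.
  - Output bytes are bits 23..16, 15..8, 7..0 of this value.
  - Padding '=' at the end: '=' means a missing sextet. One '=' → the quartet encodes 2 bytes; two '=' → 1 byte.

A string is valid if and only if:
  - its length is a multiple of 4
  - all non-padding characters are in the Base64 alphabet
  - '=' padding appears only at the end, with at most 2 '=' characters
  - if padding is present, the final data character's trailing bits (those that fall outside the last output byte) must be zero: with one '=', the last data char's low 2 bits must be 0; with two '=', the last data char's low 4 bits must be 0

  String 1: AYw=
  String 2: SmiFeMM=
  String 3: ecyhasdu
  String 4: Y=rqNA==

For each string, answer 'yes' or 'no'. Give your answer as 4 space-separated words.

Answer: yes yes yes no

Derivation:
String 1: 'AYw=' → valid
String 2: 'SmiFeMM=' → valid
String 3: 'ecyhasdu' → valid
String 4: 'Y=rqNA==' → invalid (bad char(s): ['=']; '=' in middle)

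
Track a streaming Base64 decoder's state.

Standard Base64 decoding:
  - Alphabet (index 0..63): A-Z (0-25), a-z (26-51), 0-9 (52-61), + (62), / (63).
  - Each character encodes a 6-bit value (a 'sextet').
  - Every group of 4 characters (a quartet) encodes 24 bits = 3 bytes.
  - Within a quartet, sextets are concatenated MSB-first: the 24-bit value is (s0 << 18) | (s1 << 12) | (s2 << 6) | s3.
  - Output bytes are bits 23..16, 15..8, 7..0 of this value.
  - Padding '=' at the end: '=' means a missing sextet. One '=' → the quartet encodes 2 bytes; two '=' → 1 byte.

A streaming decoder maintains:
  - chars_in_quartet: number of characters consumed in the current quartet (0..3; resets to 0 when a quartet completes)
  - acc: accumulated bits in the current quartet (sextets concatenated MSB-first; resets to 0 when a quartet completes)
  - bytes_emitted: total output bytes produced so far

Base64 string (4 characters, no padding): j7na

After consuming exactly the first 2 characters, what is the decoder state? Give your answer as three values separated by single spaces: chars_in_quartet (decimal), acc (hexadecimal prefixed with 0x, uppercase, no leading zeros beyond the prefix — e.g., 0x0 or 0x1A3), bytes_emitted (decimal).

After char 0 ('j'=35): chars_in_quartet=1 acc=0x23 bytes_emitted=0
After char 1 ('7'=59): chars_in_quartet=2 acc=0x8FB bytes_emitted=0

Answer: 2 0x8FB 0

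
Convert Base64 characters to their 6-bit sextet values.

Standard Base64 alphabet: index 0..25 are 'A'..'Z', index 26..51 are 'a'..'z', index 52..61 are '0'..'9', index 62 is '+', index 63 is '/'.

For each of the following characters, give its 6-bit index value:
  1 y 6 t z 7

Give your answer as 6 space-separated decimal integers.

'1': 0..9 range, 52 + ord('1') − ord('0') = 53
'y': a..z range, 26 + ord('y') − ord('a') = 50
'6': 0..9 range, 52 + ord('6') − ord('0') = 58
't': a..z range, 26 + ord('t') − ord('a') = 45
'z': a..z range, 26 + ord('z') − ord('a') = 51
'7': 0..9 range, 52 + ord('7') − ord('0') = 59

Answer: 53 50 58 45 51 59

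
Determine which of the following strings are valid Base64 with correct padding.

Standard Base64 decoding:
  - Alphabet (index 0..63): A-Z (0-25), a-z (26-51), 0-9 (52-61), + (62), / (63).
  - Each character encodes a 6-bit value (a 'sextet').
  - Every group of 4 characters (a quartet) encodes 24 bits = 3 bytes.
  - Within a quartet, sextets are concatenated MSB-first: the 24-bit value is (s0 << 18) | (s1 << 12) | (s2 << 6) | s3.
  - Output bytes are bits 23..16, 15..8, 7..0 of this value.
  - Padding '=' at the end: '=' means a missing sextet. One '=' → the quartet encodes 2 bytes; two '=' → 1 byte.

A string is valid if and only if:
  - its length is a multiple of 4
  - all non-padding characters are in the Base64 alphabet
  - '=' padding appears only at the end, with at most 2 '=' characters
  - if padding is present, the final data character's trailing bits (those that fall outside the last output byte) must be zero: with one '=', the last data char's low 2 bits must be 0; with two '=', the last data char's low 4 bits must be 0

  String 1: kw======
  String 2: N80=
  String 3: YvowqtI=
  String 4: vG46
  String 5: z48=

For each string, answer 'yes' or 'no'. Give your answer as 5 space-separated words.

String 1: 'kw======' → invalid (6 pad chars (max 2))
String 2: 'N80=' → valid
String 3: 'YvowqtI=' → valid
String 4: 'vG46' → valid
String 5: 'z48=' → valid

Answer: no yes yes yes yes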